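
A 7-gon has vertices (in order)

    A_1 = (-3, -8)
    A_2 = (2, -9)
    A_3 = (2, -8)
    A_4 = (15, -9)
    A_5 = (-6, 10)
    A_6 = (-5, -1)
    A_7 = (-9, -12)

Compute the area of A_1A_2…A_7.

193

Apply the surveyor's formula: 2A = Σ (x_i·y_{i+1} − x_{i+1}·y_i), indices taken mod 7.
Σ = (43) + (2) + (102) + (96) + (56) + (51) + (36) = 386
Area = |Σ|/2 = 193.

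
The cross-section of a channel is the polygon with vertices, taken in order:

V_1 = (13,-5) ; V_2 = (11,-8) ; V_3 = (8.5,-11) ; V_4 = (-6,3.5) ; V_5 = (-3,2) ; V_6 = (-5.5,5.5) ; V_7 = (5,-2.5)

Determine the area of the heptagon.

Σ = (-49) + (-53) + (-36.25) + (-1.5) + (-5.5) + (-13.75) + (7.5) = -151.5
Area = |Σ|/2 = 75.75.

75.75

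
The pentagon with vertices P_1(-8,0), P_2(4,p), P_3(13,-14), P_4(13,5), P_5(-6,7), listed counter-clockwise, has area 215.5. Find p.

-3

The doubled signed area Σ (x_i y_{i+1} − x_{i+1} y_i) is linear in p.
With p=0 it equals 368; the coefficient of p is -21 (from the two edges through P_2).
So -21·p + 368 = 2·215.5 = 431 ⇒ p = -3.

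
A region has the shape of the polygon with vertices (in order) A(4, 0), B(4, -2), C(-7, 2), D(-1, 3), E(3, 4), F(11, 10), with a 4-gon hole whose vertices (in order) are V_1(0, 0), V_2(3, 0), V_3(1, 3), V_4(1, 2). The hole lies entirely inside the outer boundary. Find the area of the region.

Outer boundary:
Σ = (-8) + (-6) + (-19) + (-13) + (-14) + (-40) = -100
Area = |Σ|/2 = 50.
Hole:
Σ = (0) + (9) + (-1) + (0) = 8
Area = |Σ|/2 = 4.
Net area = 50 − 4 = 46.

46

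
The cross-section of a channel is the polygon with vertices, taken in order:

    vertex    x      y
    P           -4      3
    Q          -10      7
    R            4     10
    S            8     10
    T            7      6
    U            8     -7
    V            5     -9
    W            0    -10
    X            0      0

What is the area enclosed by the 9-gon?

Apply the shoelace (surveyor's) formula: 2A = Σ (x_i·y_{i+1} − x_{i+1}·y_i), indices taken mod 9.
Σ = (2) + (-128) + (-40) + (-22) + (-97) + (-37) + (-50) + (0) + (0) = -372
Area = |Σ|/2 = 186.

186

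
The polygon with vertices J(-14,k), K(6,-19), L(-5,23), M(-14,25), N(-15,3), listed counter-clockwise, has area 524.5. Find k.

Write out the shoelace sum; only the two edges meeting at J involve k:
2·Area = [((-15)·k − (-14)·3) + ((-14)·(-19) − 6·k)] + 573
       = -21·k + 881 = 1049
⇒ k = -8.

-8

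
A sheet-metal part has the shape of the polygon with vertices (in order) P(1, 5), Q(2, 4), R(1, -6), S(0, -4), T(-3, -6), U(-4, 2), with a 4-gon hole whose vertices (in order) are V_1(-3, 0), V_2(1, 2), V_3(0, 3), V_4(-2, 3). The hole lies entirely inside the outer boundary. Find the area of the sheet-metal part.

39

Outer boundary:
Apply the surveyor's formula: 2A = Σ (x_i·y_{i+1} − x_{i+1}·y_i), indices taken mod 6.
Cross-terms: -6, -16, -4, -12, -30, -22  ⇒  Σ = -90
Area = |Σ|/2 = 45.
Hole:
Apply the shoelace (surveyor's) formula: 2A = Σ (x_i·y_{i+1} − x_{i+1}·y_i), indices taken mod 4.
Σ = (-6) + (3) + (6) + (9) = 12
Area = |Σ|/2 = 6.
Net area = 45 − 6 = 39.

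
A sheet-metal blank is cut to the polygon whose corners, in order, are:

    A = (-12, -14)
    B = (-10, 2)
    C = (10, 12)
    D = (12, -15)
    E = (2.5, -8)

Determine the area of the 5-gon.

A→B: (-12)(2) − (-10)(-14) = -164
B→C: (-10)(12) − (10)(2) = -140
C→D: (10)(-15) − (12)(12) = -294
D→E: (12)(-8) − (2.5)(-15) = -58.5
E→A: (2.5)(-14) − (-12)(-8) = -131
Σ = -787.5
Area = |Σ|/2 = 393.75.

393.75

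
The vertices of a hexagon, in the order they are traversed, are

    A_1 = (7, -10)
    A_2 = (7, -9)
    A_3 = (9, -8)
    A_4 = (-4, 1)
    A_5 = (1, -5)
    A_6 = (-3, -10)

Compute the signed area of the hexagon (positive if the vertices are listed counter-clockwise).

Σ = (7) + (25) + (-23) + (19) + (-25) + (100) = 103
Signed area = Σ/2 = 51.5 (positive ⇒ counter-clockwise traversal).

51.5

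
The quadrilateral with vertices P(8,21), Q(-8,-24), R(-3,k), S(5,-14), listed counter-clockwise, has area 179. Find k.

Write out the shoelace sum; only the two edges meeting at R involve k:
2·Area = [((-8)·k − (-3)·(-24)) + ((-3)·(-14) − 5·k)] + 193
       = -13·k + 163 = 358
⇒ k = -15.

-15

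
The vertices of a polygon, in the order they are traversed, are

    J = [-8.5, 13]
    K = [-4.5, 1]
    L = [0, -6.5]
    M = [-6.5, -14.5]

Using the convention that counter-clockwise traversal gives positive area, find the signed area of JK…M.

-85.375

Cross-terms: 50, 29.25, -42.25, -207.75  ⇒  Σ = -170.75
Signed area = Σ/2 = -85.375 (negative ⇒ clockwise traversal).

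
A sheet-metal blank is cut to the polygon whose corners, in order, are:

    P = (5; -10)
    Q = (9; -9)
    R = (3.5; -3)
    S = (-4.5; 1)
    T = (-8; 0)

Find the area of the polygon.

63.75

Cross-terms: 45, 4.5, -10, 8, 80  ⇒  Σ = 127.5
Area = |Σ|/2 = 63.75.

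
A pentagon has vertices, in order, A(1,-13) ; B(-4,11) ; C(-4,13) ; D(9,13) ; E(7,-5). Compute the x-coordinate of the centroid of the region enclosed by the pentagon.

587/220

Apply the surveyor's formula. First the cross-terms c_i = x_i·y_{i+1} − x_{i+1}·y_i:
  -41, -8, -169, -136, -86  ⇒  2A = -440, A = -220.
Then Σ (x_i + x_{i+1})·c_i = -3522, so x̄ = -3522 / (6·(-220)) = 587/220.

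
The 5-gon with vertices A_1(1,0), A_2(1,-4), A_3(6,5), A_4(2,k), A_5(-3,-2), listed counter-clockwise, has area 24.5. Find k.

The doubled signed area Σ (x_i y_{i+1} − x_{i+1} y_i) is linear in k.
With k=0 it equals 13; the coefficient of k is 9 (from the two edges through A_4).
So 9·k + 13 = 2·24.5 = 49 ⇒ k = 4.

4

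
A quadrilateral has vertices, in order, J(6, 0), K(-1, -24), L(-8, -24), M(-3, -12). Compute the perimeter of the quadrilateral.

60

|JK| = √((-7)² + (-24)²) = √625 = 25
|KL| = √((-7)² + (0)²) = √49 = 7
|LM| = √((5)² + (12)²) = √169 = 13
|MJ| = √((9)² + (12)²) = √225 = 15
Perimeter = 25 + 7 + 13 + 15 = 60.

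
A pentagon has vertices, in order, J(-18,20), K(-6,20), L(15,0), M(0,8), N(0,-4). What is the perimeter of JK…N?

100

|JK| = √((12)² + (0)²) = √144 = 12
|KL| = √((21)² + (-20)²) = √841 = 29
|LM| = √((-15)² + (8)²) = √289 = 17
|MN| = √((0)² + (-12)²) = √144 = 12
|NJ| = √((-18)² + (24)²) = √900 = 30
Perimeter = 12 + 29 + 17 + 12 + 30 = 100.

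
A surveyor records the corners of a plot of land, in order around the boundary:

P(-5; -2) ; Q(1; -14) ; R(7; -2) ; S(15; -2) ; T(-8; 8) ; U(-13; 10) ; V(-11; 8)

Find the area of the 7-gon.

P→Q: (-5)(-14) − (1)(-2) = 72
Q→R: (1)(-2) − (7)(-14) = 96
R→S: (7)(-2) − (15)(-2) = 16
S→T: (15)(8) − (-8)(-2) = 104
T→U: (-8)(10) − (-13)(8) = 24
U→V: (-13)(8) − (-11)(10) = 6
V→P: (-11)(-2) − (-5)(8) = 62
Σ = 380
Area = |Σ|/2 = 190.

190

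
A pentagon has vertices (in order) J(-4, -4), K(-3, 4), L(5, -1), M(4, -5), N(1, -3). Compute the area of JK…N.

44.5

Apply the shoelace (surveyor's) formula: 2A = Σ (x_i·y_{i+1} − x_{i+1}·y_i), indices taken mod 5.
J→K: (-4)(4) − (-3)(-4) = -28
K→L: (-3)(-1) − (5)(4) = -17
L→M: (5)(-5) − (4)(-1) = -21
M→N: (4)(-3) − (1)(-5) = -7
N→J: (1)(-4) − (-4)(-3) = -16
Σ = -89
Area = |Σ|/2 = 44.5.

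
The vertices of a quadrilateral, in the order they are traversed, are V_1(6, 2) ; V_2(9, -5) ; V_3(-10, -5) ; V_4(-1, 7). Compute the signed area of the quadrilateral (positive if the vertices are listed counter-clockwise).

Σ = (-48) + (-95) + (-75) + (-44) = -262
Signed area = Σ/2 = -131 (negative ⇒ clockwise traversal).

-131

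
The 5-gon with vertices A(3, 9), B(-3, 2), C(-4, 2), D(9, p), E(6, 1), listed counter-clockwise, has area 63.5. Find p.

-5

Write out the shoelace sum; only the two edges meeting at D involve p:
2·Area = [((-4)·p − 9·2) + (9·1 − 6·p)] + 86
       = -10·p + 77 = 127
⇒ p = -5.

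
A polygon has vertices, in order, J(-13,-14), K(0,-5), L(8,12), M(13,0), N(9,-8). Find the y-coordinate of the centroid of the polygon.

-613/231

Apply the surveyor's formula. First the cross-terms c_i = x_i·y_{i+1} − x_{i+1}·y_i:
  65, 40, -156, -104, -230  ⇒  2A = -385, A = -192.5.
Then Σ (y_i + y_{i+1})·c_i = 3065, so ȳ = 3065 / (6·(-192.5)) = -613/231.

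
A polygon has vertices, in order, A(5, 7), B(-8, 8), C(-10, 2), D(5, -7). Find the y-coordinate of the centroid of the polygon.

Apply Gauss's area formula. First the cross-terms c_i = x_i·y_{i+1} − x_{i+1}·y_i:
  96, 64, 60, 70  ⇒  2A = 290, A = 145.
Then Σ (y_i + y_{i+1})·c_i = 1780, so ȳ = 1780 / (6·145) = 178/87.

178/87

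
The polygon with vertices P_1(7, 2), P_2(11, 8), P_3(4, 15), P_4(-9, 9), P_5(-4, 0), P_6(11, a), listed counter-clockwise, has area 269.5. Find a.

Write out the shoelace sum; only the two edges meeting at P_6 involve a:
2·Area = [((-4)·a − 11·0) + (11·2 − 7·a)] + 374
       = -11·a + 396 = 539
⇒ a = -13.

-13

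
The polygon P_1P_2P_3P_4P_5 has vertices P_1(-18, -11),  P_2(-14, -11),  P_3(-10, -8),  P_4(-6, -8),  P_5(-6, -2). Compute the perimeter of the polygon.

|P_1P_2| = √((4)² + (0)²) = √16 = 4
|P_2P_3| = √((4)² + (3)²) = √25 = 5
|P_3P_4| = √((4)² + (0)²) = √16 = 4
|P_4P_5| = √((0)² + (6)²) = √36 = 6
|P_5P_1| = √((-12)² + (-9)²) = √225 = 15
Perimeter = 4 + 5 + 4 + 6 + 15 = 34.

34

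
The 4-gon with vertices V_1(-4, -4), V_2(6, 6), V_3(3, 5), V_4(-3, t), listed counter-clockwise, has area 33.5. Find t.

Write out the shoelace sum; only the two edges meeting at V_4 involve t:
2·Area = [(3·t − (-3)·5) + ((-3)·(-4) − (-4)·t)] + 12
       = 7·t + 39 = 67
⇒ t = 4.

4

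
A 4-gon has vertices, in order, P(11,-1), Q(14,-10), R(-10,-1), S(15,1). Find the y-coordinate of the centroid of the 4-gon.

-10/3

Apply the shoelace formula. First the cross-terms c_i = x_i·y_{i+1} − x_{i+1}·y_i:
  -96, -114, 5, -26  ⇒  2A = -231, A = -115.5.
Then Σ (y_i + y_{i+1})·c_i = 2310, so ȳ = 2310 / (6·(-115.5)) = -10/3.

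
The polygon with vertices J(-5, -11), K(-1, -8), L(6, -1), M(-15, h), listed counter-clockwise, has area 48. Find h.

-12

The doubled signed area Σ (x_i y_{i+1} − x_{i+1} y_i) is linear in h.
With h=0 it equals 228; the coefficient of h is 11 (from the two edges through M).
So 11·h + 228 = 2·48 = 96 ⇒ h = -12.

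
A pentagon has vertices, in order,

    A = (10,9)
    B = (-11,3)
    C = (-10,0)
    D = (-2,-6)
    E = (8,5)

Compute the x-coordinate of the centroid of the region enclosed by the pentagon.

-95/93

Apply the shoelace (surveyor's) formula. First the cross-terms c_i = x_i·y_{i+1} − x_{i+1}·y_i:
  129, 30, 60, 38, 22  ⇒  2A = 279, A = 139.5.
Then Σ (x_i + x_{i+1})·c_i = -855, so x̄ = -855 / (6·139.5) = -95/93.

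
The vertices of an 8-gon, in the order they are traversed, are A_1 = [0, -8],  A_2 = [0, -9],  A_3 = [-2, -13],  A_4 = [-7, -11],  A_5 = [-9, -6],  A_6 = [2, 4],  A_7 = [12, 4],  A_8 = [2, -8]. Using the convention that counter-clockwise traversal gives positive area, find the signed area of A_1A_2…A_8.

-164

Cross-terms: 0, -18, -69, -57, -24, -40, -104, -16  ⇒  Σ = -328
Signed area = Σ/2 = -164 (negative ⇒ clockwise traversal).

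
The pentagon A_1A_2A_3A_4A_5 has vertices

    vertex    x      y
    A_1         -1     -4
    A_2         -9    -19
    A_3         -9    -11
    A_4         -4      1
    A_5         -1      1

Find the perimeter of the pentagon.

|A_1A_2| = √((-8)² + (-15)²) = √289 = 17
|A_2A_3| = √((0)² + (8)²) = √64 = 8
|A_3A_4| = √((5)² + (12)²) = √169 = 13
|A_4A_5| = √((3)² + (0)²) = √9 = 3
|A_5A_1| = √((0)² + (-5)²) = √25 = 5
Perimeter = 17 + 8 + 13 + 3 + 5 = 46.

46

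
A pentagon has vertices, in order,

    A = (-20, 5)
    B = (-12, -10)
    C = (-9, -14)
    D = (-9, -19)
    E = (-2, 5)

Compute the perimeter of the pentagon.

|AB| = √((8)² + (-15)²) = √289 = 17
|BC| = √((3)² + (-4)²) = √25 = 5
|CD| = √((0)² + (-5)²) = √25 = 5
|DE| = √((7)² + (24)²) = √625 = 25
|EA| = √((-18)² + (0)²) = √324 = 18
Perimeter = 17 + 5 + 5 + 25 + 18 = 70.

70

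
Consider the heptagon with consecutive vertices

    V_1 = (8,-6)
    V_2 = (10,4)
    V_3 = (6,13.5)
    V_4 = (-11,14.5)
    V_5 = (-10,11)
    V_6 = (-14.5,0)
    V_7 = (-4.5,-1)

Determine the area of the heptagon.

Σ = (92) + (111) + (235.5) + (24) + (159.5) + (14.5) + (35) = 671.5
Area = |Σ|/2 = 335.75.

335.75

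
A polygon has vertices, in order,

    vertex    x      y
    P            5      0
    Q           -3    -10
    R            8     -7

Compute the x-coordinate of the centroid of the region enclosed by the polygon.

10/3

Apply the shoelace (surveyor's) formula. First the cross-terms c_i = x_i·y_{i+1} − x_{i+1}·y_i:
  -50, 101, 35  ⇒  2A = 86, A = 43.
Then Σ (x_i + x_{i+1})·c_i = 860, so x̄ = 860 / (6·43) = 10/3.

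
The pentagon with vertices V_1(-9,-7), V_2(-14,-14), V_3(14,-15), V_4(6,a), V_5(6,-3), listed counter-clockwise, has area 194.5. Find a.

The doubled signed area Σ (x_i y_{i+1} − x_{i+1} y_i) is linear in a.
With a=0 it equals 437; the coefficient of a is 8 (from the two edges through V_4).
So 8·a + 437 = 2·194.5 = 389 ⇒ a = -6.

-6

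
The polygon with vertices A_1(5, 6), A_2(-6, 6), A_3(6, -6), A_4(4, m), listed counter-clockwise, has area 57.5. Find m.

1

Write out the shoelace sum; only the two edges meeting at A_4 involve m:
2·Area = [(6·m − 4·(-6)) + (4·6 − 5·m)] + 66
       = 1·m + 114 = 115
⇒ m = 1.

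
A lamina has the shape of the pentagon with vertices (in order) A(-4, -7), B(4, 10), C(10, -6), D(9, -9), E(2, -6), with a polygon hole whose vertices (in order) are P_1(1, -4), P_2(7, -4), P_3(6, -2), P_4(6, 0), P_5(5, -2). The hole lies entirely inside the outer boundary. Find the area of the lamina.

Outer boundary:
Apply the shoelace formula: 2A = Σ (x_i·y_{i+1} − x_{i+1}·y_i), indices taken mod 5.
A→B: (-4)(10) − (4)(-7) = -12
B→C: (4)(-6) − (10)(10) = -124
C→D: (10)(-9) − (9)(-6) = -36
D→E: (9)(-6) − (2)(-9) = -36
E→A: (2)(-7) − (-4)(-6) = -38
Σ = -246
Area = |Σ|/2 = 123.
Hole:
Apply Gauss's area formula: 2A = Σ (x_i·y_{i+1} − x_{i+1}·y_i), indices taken mod 5.
Σ = (24) + (10) + (12) + (-12) + (-18) = 16
Area = |Σ|/2 = 8.
Net area = 123 − 8 = 115.

115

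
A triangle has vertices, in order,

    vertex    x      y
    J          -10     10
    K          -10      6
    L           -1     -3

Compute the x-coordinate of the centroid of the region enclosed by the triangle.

-7

Apply Gauss's area formula. First the cross-terms c_i = x_i·y_{i+1} − x_{i+1}·y_i:
  40, 36, -40  ⇒  2A = 36, A = 18.
Then Σ (x_i + x_{i+1})·c_i = -756, so x̄ = -756 / (6·18) = -7.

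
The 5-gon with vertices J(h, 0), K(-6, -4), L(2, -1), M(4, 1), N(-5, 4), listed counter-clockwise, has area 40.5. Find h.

-5

Write out the shoelace sum; only the two edges meeting at J involve h:
2·Area = [((-5)·0 − h·4) + (h·(-4) − (-6)·0)] + 41
       = -8·h + 41 = 81
⇒ h = -5.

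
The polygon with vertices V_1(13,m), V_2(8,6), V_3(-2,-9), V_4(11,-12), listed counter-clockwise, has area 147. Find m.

Write out the shoelace sum; only the two edges meeting at V_1 involve m:
2·Area = [(11·m − 13·(-12)) + (13·6 − 8·m)] + 63
       = 3·m + 297 = 294
⇒ m = -1.

-1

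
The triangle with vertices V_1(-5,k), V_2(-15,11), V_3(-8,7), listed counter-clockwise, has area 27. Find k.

13

The doubled signed area Σ (x_i y_{i+1} − x_{i+1} y_i) is linear in k.
With k=0 it equals -37; the coefficient of k is 7 (from the two edges through V_1).
So 7·k + -37 = 2·27 = 54 ⇒ k = 13.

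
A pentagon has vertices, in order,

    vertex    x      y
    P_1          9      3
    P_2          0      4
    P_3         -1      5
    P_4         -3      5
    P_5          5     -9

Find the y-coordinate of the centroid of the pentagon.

-49/111

Apply the surveyor's formula. First the cross-terms c_i = x_i·y_{i+1} − x_{i+1}·y_i:
  36, 4, 10, 2, 96  ⇒  2A = 148, A = 74.
Then Σ (y_i + y_{i+1})·c_i = -196, so ȳ = -196 / (6·74) = -49/111.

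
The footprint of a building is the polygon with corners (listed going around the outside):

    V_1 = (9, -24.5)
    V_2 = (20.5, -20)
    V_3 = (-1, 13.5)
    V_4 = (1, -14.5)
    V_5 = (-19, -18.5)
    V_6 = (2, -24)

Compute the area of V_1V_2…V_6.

473

Apply the shoelace (surveyor's) formula: 2A = Σ (x_i·y_{i+1} − x_{i+1}·y_i), indices taken mod 6.
V_1→V_2: (9)(-20) − (20.5)(-24.5) = 322.25
V_2→V_3: (20.5)(13.5) − (-1)(-20) = 256.75
V_3→V_4: (-1)(-14.5) − (1)(13.5) = 1
V_4→V_5: (1)(-18.5) − (-19)(-14.5) = -294
V_5→V_6: (-19)(-24) − (2)(-18.5) = 493
V_6→V_1: (2)(-24.5) − (9)(-24) = 167
Σ = 946
Area = |Σ|/2 = 473.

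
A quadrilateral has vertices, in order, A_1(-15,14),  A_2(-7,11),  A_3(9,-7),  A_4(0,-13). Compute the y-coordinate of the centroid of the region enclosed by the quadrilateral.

-30/143

Apply the shoelace formula. First the cross-terms c_i = x_i·y_{i+1} − x_{i+1}·y_i:
  -67, -50, -117, -195  ⇒  2A = -429, A = -214.5.
Then Σ (y_i + y_{i+1})·c_i = 270, so ȳ = 270 / (6·(-214.5)) = -30/143.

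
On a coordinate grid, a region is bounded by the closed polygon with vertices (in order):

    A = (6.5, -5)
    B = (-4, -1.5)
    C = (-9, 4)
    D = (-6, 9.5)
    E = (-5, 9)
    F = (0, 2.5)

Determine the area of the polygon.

78

Σ = (-29.75) + (-29.5) + (-61.5) + (-6.5) + (-12.5) + (-16.25) = -156
Area = |Σ|/2 = 78.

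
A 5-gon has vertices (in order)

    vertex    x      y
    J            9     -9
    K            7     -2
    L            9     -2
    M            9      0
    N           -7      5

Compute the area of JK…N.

65

Σ = (45) + (4) + (18) + (45) + (18) = 130
Area = |Σ|/2 = 65.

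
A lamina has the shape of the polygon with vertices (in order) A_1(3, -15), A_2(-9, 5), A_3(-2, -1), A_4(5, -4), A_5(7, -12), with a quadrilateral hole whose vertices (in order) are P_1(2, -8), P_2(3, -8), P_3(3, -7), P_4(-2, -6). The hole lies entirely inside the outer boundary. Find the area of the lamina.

91

Outer boundary:
Σ = (-120) + (19) + (13) + (-32) + (-69) = -189
Area = |Σ|/2 = 94.5.
Hole:
Apply the shoelace formula: 2A = Σ (x_i·y_{i+1} − x_{i+1}·y_i), indices taken mod 4.
Σ = (8) + (3) + (-32) + (28) = 7
Area = |Σ|/2 = 3.5.
Net area = 94.5 − 3.5 = 91.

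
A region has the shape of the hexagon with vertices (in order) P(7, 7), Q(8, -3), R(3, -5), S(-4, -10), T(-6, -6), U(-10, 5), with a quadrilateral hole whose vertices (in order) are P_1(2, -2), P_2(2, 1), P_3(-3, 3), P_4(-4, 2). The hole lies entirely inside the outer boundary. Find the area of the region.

Outer boundary:
Cross-terms: -77, -31, -50, -36, -90, -105  ⇒  Σ = -389
Area = |Σ|/2 = 194.5.
Hole:
Σ = (6) + (9) + (6) + (4) = 25
Area = |Σ|/2 = 12.5.
Net area = 194.5 − 12.5 = 182.

182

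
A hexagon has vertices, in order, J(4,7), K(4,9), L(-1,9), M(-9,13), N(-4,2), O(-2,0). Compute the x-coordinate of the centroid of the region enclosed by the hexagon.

Apply the shoelace formula. First the cross-terms c_i = x_i·y_{i+1} − x_{i+1}·y_i:
  8, 45, 68, 34, 4, -14  ⇒  2A = 145, A = 72.5.
Then Σ (x_i + x_{i+1})·c_i = -975, so x̄ = -975 / (6·72.5) = -65/29.

-65/29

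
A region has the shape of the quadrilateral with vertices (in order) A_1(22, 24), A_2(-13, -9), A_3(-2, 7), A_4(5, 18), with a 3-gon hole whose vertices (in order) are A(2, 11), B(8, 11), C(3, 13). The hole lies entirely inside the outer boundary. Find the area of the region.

165

Outer boundary:
Apply the surveyor's formula: 2A = Σ (x_i·y_{i+1} − x_{i+1}·y_i), indices taken mod 4.
A_1→A_2: (22)(-9) − (-13)(24) = 114
A_2→A_3: (-13)(7) − (-2)(-9) = -109
A_3→A_4: (-2)(18) − (5)(7) = -71
A_4→A_1: (5)(24) − (22)(18) = -276
Σ = -342
Area = |Σ|/2 = 171.
Hole:
Apply the surveyor's formula: 2A = Σ (x_i·y_{i+1} − x_{i+1}·y_i), indices taken mod 3.
Cross-terms: -66, 71, 7  ⇒  Σ = 12
Area = |Σ|/2 = 6.
Net area = 171 − 6 = 165.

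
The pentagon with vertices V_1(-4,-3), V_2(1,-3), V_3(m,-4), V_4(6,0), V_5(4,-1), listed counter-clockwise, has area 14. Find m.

5

The doubled signed area Σ (x_i y_{i+1} − x_{i+1} y_i) is linear in m.
With m=0 it equals 13; the coefficient of m is 3 (from the two edges through V_3).
So 3·m + 13 = 2·14 = 28 ⇒ m = 5.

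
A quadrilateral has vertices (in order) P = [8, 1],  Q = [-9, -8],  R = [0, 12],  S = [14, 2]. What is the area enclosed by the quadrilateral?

166.5

Σ = (-55) + (-108) + (-168) + (-2) = -333
Area = |Σ|/2 = 166.5.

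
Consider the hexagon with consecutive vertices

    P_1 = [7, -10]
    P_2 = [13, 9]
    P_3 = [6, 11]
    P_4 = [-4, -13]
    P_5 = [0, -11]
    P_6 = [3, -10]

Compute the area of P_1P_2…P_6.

182.5

Apply the shoelace formula: 2A = Σ (x_i·y_{i+1} − x_{i+1}·y_i), indices taken mod 6.
Cross-terms: 193, 89, -34, 44, 33, 40  ⇒  Σ = 365
Area = |Σ|/2 = 182.5.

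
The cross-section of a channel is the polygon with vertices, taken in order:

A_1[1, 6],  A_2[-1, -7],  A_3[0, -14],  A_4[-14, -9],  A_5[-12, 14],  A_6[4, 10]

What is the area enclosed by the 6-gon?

324.5

Apply the surveyor's formula: 2A = Σ (x_i·y_{i+1} − x_{i+1}·y_i), indices taken mod 6.
Σ = (-1) + (14) + (-196) + (-304) + (-176) + (14) = -649
Area = |Σ|/2 = 324.5.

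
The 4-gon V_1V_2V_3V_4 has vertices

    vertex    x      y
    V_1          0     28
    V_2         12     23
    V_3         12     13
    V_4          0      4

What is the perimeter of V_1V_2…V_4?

62

|V_1V_2| = √((12)² + (-5)²) = √169 = 13
|V_2V_3| = √((0)² + (-10)²) = √100 = 10
|V_3V_4| = √((-12)² + (-9)²) = √225 = 15
|V_4V_1| = √((0)² + (24)²) = √576 = 24
Perimeter = 13 + 10 + 15 + 24 = 62.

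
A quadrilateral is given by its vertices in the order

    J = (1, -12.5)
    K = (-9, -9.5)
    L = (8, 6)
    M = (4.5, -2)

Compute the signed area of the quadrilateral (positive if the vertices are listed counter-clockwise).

-98.625

Apply the surveyor's formula: 2A = Σ (x_i·y_{i+1} − x_{i+1}·y_i), indices taken mod 4.
Σ = (-122) + (22) + (-43) + (-54.25) = -197.25
Signed area = Σ/2 = -98.625 (negative ⇒ clockwise traversal).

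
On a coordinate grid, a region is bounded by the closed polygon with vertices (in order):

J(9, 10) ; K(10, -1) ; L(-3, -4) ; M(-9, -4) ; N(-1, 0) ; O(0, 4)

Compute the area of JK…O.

Σ = (-109) + (-43) + (-24) + (-4) + (-4) + (-36) = -220
Area = |Σ|/2 = 110.

110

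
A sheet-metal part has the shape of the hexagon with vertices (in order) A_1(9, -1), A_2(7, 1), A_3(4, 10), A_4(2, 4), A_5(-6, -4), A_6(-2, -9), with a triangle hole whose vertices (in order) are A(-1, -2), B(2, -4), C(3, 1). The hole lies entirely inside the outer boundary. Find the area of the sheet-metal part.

103

Outer boundary:
Cross-terms: 16, 66, -4, 16, 46, 83  ⇒  Σ = 223
Area = |Σ|/2 = 111.5.
Hole:
Σ = (8) + (14) + (-5) = 17
Area = |Σ|/2 = 8.5.
Net area = 111.5 − 8.5 = 103.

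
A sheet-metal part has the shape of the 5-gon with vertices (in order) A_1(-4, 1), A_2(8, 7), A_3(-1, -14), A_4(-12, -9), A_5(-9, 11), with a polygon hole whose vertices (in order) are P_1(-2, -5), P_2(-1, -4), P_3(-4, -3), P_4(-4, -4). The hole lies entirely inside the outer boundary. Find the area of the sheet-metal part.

236

Outer boundary:
Apply the shoelace formula: 2A = Σ (x_i·y_{i+1} − x_{i+1}·y_i), indices taken mod 5.
Σ = (-36) + (-105) + (-159) + (-213) + (35) = -478
Area = |Σ|/2 = 239.
Hole:
Apply the surveyor's formula: 2A = Σ (x_i·y_{i+1} − x_{i+1}·y_i), indices taken mod 4.
P_1→P_2: (-2)(-4) − (-1)(-5) = 3
P_2→P_3: (-1)(-3) − (-4)(-4) = -13
P_3→P_4: (-4)(-4) − (-4)(-3) = 4
P_4→P_1: (-4)(-5) − (-2)(-4) = 12
Σ = 6
Area = |Σ|/2 = 3.
Net area = 239 − 3 = 236.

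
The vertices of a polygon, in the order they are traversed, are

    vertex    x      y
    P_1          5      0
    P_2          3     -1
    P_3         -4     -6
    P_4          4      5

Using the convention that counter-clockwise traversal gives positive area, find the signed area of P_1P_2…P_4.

-24

Apply the shoelace formula: 2A = Σ (x_i·y_{i+1} − x_{i+1}·y_i), indices taken mod 4.
P_1→P_2: (5)(-1) − (3)(0) = -5
P_2→P_3: (3)(-6) − (-4)(-1) = -22
P_3→P_4: (-4)(5) − (4)(-6) = 4
P_4→P_1: (4)(0) − (5)(5) = -25
Σ = -48
Signed area = Σ/2 = -24 (negative ⇒ clockwise traversal).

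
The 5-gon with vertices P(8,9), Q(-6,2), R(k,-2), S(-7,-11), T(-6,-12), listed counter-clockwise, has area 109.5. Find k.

-7

Write out the shoelace sum; only the two edges meeting at R involve k:
2·Area = [((-6)·(-2) − k·2) + (k·(-11) − (-7)·(-2))] + 130
       = -13·k + 128 = 219
⇒ k = -7.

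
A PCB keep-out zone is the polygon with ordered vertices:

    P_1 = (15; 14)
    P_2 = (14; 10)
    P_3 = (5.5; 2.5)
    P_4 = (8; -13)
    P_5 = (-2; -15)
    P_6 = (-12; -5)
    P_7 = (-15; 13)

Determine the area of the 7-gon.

Apply the shoelace (surveyor's) formula: 2A = Σ (x_i·y_{i+1} − x_{i+1}·y_i), indices taken mod 7.
Cross-terms: -46, -20, -91.5, -146, -170, -231, -405  ⇒  Σ = -1109.5
Area = |Σ|/2 = 554.75.

554.75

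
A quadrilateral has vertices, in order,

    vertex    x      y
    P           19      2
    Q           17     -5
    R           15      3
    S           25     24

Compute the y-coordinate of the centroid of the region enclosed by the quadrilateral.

1363/186

Apply the shoelace (surveyor's) formula. First the cross-terms c_i = x_i·y_{i+1} − x_{i+1}·y_i:
  -129, 126, 285, -406  ⇒  2A = -124, A = -62.
Then Σ (y_i + y_{i+1})·c_i = -2726, so ȳ = -2726 / (6·(-62)) = 1363/186.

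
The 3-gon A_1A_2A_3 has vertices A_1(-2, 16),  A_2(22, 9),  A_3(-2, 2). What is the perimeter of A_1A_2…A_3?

64

|A_1A_2| = √((24)² + (-7)²) = √625 = 25
|A_2A_3| = √((-24)² + (-7)²) = √625 = 25
|A_3A_1| = √((0)² + (14)²) = √196 = 14
Perimeter = 25 + 25 + 14 = 64.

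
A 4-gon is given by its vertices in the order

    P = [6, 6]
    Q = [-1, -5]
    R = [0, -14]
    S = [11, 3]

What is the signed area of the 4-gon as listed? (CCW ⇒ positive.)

96

Σ = (-24) + (14) + (154) + (48) = 192
Signed area = Σ/2 = 96 (positive ⇒ counter-clockwise traversal).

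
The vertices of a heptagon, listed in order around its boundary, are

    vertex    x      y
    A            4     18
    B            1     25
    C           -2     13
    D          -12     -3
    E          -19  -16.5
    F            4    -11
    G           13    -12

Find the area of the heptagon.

550

Σ = (82) + (63) + (162) + (141) + (275) + (95) + (282) = 1100
Area = |Σ|/2 = 550.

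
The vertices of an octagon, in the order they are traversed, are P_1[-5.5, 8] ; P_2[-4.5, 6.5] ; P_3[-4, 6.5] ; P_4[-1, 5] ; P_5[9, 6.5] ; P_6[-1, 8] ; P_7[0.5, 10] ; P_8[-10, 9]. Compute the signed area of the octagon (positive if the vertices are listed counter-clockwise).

P_1→P_2: (-5.5)(6.5) − (-4.5)(8) = 0.25
P_2→P_3: (-4.5)(6.5) − (-4)(6.5) = -3.25
P_3→P_4: (-4)(5) − (-1)(6.5) = -13.5
P_4→P_5: (-1)(6.5) − (9)(5) = -51.5
P_5→P_6: (9)(8) − (-1)(6.5) = 78.5
P_6→P_7: (-1)(10) − (0.5)(8) = -14
P_7→P_8: (0.5)(9) − (-10)(10) = 104.5
P_8→P_1: (-10)(8) − (-5.5)(9) = -30.5
Σ = 70.5
Signed area = Σ/2 = 35.25 (positive ⇒ counter-clockwise traversal).

35.25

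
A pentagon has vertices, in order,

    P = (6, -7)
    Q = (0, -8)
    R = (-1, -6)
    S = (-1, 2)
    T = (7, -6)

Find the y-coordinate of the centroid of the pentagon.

Apply the shoelace formula. First the cross-terms c_i = x_i·y_{i+1} − x_{i+1}·y_i:
  -48, -8, -8, -8, -13  ⇒  2A = -85, A = -42.5.
Then Σ (y_i + y_{i+1})·c_i = 1065, so ȳ = 1065 / (6·(-42.5)) = -71/17.

-71/17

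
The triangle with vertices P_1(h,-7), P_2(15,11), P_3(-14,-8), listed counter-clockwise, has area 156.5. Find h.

The doubled signed area Σ (x_i y_{i+1} − x_{i+1} y_i) is linear in h.
With h=0 it equals 237; the coefficient of h is 19 (from the two edges through P_1).
So 19·h + 237 = 2·156.5 = 313 ⇒ h = 4.

4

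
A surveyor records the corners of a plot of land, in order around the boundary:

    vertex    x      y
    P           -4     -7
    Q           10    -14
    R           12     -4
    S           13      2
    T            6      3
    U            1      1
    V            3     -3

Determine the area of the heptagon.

Apply Gauss's area formula: 2A = Σ (x_i·y_{i+1} − x_{i+1}·y_i), indices taken mod 7.
Σ = (126) + (128) + (76) + (27) + (3) + (-6) + (-33) = 321
Area = |Σ|/2 = 160.5.

160.5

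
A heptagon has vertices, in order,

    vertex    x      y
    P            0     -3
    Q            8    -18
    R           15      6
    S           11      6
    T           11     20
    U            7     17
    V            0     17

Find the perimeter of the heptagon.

92

|PQ| = √((8)² + (-15)²) = √289 = 17
|QR| = √((7)² + (24)²) = √625 = 25
|RS| = √((-4)² + (0)²) = √16 = 4
|ST| = √((0)² + (14)²) = √196 = 14
|TU| = √((-4)² + (-3)²) = √25 = 5
|UV| = √((-7)² + (0)²) = √49 = 7
|VP| = √((0)² + (-20)²) = √400 = 20
Perimeter = 17 + 25 + 4 + 14 + 5 + 7 + 20 = 92.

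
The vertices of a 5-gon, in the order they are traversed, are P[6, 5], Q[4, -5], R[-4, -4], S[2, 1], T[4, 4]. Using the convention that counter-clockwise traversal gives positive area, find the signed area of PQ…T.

P→Q: (6)(-5) − (4)(5) = -50
Q→R: (4)(-4) − (-4)(-5) = -36
R→S: (-4)(1) − (2)(-4) = 4
S→T: (2)(4) − (4)(1) = 4
T→P: (4)(5) − (6)(4) = -4
Σ = -82
Signed area = Σ/2 = -41 (negative ⇒ clockwise traversal).

-41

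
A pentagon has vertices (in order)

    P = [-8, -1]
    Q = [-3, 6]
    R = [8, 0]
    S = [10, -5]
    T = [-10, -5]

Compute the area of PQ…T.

134.5

Apply Gauss's area formula: 2A = Σ (x_i·y_{i+1} − x_{i+1}·y_i), indices taken mod 5.
Cross-terms: -51, -48, -40, -100, -30  ⇒  Σ = -269
Area = |Σ|/2 = 134.5.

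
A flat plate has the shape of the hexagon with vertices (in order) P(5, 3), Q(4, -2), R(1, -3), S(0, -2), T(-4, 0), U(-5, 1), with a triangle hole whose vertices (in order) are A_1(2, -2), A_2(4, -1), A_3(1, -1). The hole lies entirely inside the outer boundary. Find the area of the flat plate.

31.5

Outer boundary:
Apply Gauss's area formula: 2A = Σ (x_i·y_{i+1} − x_{i+1}·y_i), indices taken mod 6.
P→Q: (5)(-2) − (4)(3) = -22
Q→R: (4)(-3) − (1)(-2) = -10
R→S: (1)(-2) − (0)(-3) = -2
S→T: (0)(0) − (-4)(-2) = -8
T→U: (-4)(1) − (-5)(0) = -4
U→P: (-5)(3) − (5)(1) = -20
Σ = -66
Area = |Σ|/2 = 33.
Hole:
Apply the surveyor's formula: 2A = Σ (x_i·y_{i+1} − x_{i+1}·y_i), indices taken mod 3.
A_1→A_2: (2)(-1) − (4)(-2) = 6
A_2→A_3: (4)(-1) − (1)(-1) = -3
A_3→A_1: (1)(-2) − (2)(-1) = 0
Σ = 3
Area = |Σ|/2 = 1.5.
Net area = 33 − 1.5 = 31.5.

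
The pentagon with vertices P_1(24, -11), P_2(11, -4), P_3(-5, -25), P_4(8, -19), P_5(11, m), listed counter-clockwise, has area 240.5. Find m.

-23

The doubled signed area Σ (x_i y_{i+1} − x_{i+1} y_i) is linear in m.
With m=0 it equals 113; the coefficient of m is -16 (from the two edges through P_5).
So -16·m + 113 = 2·240.5 = 481 ⇒ m = -23.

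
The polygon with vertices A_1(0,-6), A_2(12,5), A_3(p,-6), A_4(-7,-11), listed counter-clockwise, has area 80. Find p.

-10

The doubled signed area Σ (x_i y_{i+1} − x_{i+1} y_i) is linear in p.
With p=0 it equals 0; the coefficient of p is -16 (from the two edges through A_3).
So -16·p + 0 = 2·80 = 160 ⇒ p = -10.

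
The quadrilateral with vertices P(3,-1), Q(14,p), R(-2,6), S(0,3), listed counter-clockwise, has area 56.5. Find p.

6

The doubled signed area Σ (x_i y_{i+1} − x_{i+1} y_i) is linear in p.
With p=0 it equals 83; the coefficient of p is 5 (from the two edges through Q).
So 5·p + 83 = 2·56.5 = 113 ⇒ p = 6.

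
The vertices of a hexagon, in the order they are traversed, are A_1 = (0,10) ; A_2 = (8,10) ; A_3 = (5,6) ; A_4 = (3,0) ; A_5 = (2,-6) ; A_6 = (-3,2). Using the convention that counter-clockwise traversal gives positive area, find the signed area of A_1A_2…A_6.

-81

Cross-terms: -80, -2, -18, -18, -14, -30  ⇒  Σ = -162
Signed area = Σ/2 = -81 (negative ⇒ clockwise traversal).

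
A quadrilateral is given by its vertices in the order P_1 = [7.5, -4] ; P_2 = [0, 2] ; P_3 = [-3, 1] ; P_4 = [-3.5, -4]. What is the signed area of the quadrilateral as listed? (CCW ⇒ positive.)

Apply the shoelace (surveyor's) formula: 2A = Σ (x_i·y_{i+1} − x_{i+1}·y_i), indices taken mod 4.
Σ = (15) + (6) + (15.5) + (44) = 80.5
Signed area = Σ/2 = 40.25 (positive ⇒ counter-clockwise traversal).

40.25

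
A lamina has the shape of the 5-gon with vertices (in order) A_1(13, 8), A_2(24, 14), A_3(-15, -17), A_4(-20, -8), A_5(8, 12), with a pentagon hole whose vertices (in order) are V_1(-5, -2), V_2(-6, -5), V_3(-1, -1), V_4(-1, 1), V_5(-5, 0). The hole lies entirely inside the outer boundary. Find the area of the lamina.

334.5

Outer boundary:
Apply Gauss's area formula: 2A = Σ (x_i·y_{i+1} − x_{i+1}·y_i), indices taken mod 5.
Σ = (-10) + (-198) + (-220) + (-176) + (-92) = -696
Area = |Σ|/2 = 348.
Hole:
Apply the surveyor's formula: 2A = Σ (x_i·y_{i+1} − x_{i+1}·y_i), indices taken mod 5.
V_1→V_2: (-5)(-5) − (-6)(-2) = 13
V_2→V_3: (-6)(-1) − (-1)(-5) = 1
V_3→V_4: (-1)(1) − (-1)(-1) = -2
V_4→V_5: (-1)(0) − (-5)(1) = 5
V_5→V_1: (-5)(-2) − (-5)(0) = 10
Σ = 27
Area = |Σ|/2 = 13.5.
Net area = 348 − 13.5 = 334.5.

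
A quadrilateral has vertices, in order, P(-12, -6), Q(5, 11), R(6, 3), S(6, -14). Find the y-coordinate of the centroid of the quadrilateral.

-26/9

Apply Gauss's area formula. First the cross-terms c_i = x_i·y_{i+1} − x_{i+1}·y_i:
  -102, -51, -102, -204  ⇒  2A = -459, A = -229.5.
Then Σ (y_i + y_{i+1})·c_i = 3978, so ȳ = 3978 / (6·(-229.5)) = -26/9.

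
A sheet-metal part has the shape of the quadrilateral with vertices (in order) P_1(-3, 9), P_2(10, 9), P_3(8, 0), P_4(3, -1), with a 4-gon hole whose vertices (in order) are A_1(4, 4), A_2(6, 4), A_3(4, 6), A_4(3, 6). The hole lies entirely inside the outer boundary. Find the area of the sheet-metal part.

83.5

Outer boundary:
Apply the shoelace (surveyor's) formula: 2A = Σ (x_i·y_{i+1} − x_{i+1}·y_i), indices taken mod 4.
Σ = (-117) + (-72) + (-8) + (24) = -173
Area = |Σ|/2 = 86.5.
Hole:
Apply the shoelace formula: 2A = Σ (x_i·y_{i+1} − x_{i+1}·y_i), indices taken mod 4.
A_1→A_2: (4)(4) − (6)(4) = -8
A_2→A_3: (6)(6) − (4)(4) = 20
A_3→A_4: (4)(6) − (3)(6) = 6
A_4→A_1: (3)(4) − (4)(6) = -12
Σ = 6
Area = |Σ|/2 = 3.
Net area = 86.5 − 3 = 83.5.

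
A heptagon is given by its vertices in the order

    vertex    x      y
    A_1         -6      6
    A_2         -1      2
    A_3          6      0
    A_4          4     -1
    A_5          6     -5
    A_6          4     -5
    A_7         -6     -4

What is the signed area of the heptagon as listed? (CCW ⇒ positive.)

A_1→A_2: (-6)(2) − (-1)(6) = -6
A_2→A_3: (-1)(0) − (6)(2) = -12
A_3→A_4: (6)(-1) − (4)(0) = -6
A_4→A_5: (4)(-5) − (6)(-1) = -14
A_5→A_6: (6)(-5) − (4)(-5) = -10
A_6→A_7: (4)(-4) − (-6)(-5) = -46
A_7→A_1: (-6)(6) − (-6)(-4) = -60
Σ = -154
Signed area = Σ/2 = -77 (negative ⇒ clockwise traversal).

-77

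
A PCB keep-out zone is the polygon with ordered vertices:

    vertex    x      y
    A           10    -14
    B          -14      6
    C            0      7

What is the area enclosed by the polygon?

152

Apply the shoelace (surveyor's) formula: 2A = Σ (x_i·y_{i+1} − x_{i+1}·y_i), indices taken mod 3.
Σ = (-136) + (-98) + (-70) = -304
Area = |Σ|/2 = 152.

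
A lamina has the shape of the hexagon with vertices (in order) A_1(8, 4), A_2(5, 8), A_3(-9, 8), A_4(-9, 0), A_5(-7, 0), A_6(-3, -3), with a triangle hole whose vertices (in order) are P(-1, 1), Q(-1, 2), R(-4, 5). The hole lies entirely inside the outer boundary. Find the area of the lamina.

129

Outer boundary:
Apply Gauss's area formula: 2A = Σ (x_i·y_{i+1} − x_{i+1}·y_i), indices taken mod 6.
Cross-terms: 44, 112, 72, 0, 21, 12  ⇒  Σ = 261
Area = |Σ|/2 = 130.5.
Hole:
P→Q: (-1)(2) − (-1)(1) = -1
Q→R: (-1)(5) − (-4)(2) = 3
R→P: (-4)(1) − (-1)(5) = 1
Σ = 3
Area = |Σ|/2 = 1.5.
Net area = 130.5 − 1.5 = 129.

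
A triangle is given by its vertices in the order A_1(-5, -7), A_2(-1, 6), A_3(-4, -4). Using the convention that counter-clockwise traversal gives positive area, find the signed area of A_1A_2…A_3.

-0.5

Apply the shoelace (surveyor's) formula: 2A = Σ (x_i·y_{i+1} − x_{i+1}·y_i), indices taken mod 3.
A_1→A_2: (-5)(6) − (-1)(-7) = -37
A_2→A_3: (-1)(-4) − (-4)(6) = 28
A_3→A_1: (-4)(-7) − (-5)(-4) = 8
Σ = -1
Signed area = Σ/2 = -0.5 (negative ⇒ clockwise traversal).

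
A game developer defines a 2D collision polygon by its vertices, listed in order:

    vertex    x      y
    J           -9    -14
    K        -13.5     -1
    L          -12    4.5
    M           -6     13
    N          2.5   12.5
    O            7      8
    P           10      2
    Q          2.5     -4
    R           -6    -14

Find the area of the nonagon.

Cross-terms: -180, -72.75, -129, -107.5, -67.5, -66, -45, -59, -42  ⇒  Σ = -768.75
Area = |Σ|/2 = 384.375.

384.375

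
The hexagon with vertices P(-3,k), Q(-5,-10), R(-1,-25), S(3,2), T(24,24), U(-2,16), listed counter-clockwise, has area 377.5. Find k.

The doubled signed area Σ (x_i y_{i+1} − x_{i+1} y_i) is linear in k.
With k=0 it equals 722; the coefficient of k is 3 (from the two edges through P).
So 3·k + 722 = 2·377.5 = 755 ⇒ k = 11.

11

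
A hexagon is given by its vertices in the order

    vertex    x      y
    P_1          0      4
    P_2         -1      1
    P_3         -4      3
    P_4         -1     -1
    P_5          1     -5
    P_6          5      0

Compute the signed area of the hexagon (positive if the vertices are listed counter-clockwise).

Apply the shoelace (surveyor's) formula: 2A = Σ (x_i·y_{i+1} − x_{i+1}·y_i), indices taken mod 6.
P_1→P_2: (0)(1) − (-1)(4) = 4
P_2→P_3: (-1)(3) − (-4)(1) = 1
P_3→P_4: (-4)(-1) − (-1)(3) = 7
P_4→P_5: (-1)(-5) − (1)(-1) = 6
P_5→P_6: (1)(0) − (5)(-5) = 25
P_6→P_1: (5)(4) − (0)(0) = 20
Σ = 63
Signed area = Σ/2 = 31.5 (positive ⇒ counter-clockwise traversal).

31.5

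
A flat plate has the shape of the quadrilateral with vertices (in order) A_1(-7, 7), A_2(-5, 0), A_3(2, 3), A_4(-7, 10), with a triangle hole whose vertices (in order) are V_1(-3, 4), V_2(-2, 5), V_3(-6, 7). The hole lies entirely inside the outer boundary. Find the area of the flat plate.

Outer boundary:
Apply the shoelace (surveyor's) formula: 2A = Σ (x_i·y_{i+1} − x_{i+1}·y_i), indices taken mod 4.
Σ = (35) + (-15) + (41) + (21) = 82
Area = |Σ|/2 = 41.
Hole:
Apply the shoelace formula: 2A = Σ (x_i·y_{i+1} − x_{i+1}·y_i), indices taken mod 3.
Cross-terms: -7, 16, -3  ⇒  Σ = 6
Area = |Σ|/2 = 3.
Net area = 41 − 3 = 38.

38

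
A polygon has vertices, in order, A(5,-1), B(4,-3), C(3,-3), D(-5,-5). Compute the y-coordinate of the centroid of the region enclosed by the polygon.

-61/21

Apply Gauss's area formula. First the cross-terms c_i = x_i·y_{i+1} − x_{i+1}·y_i:
  -11, -3, -30, 30  ⇒  2A = -14, A = -7.
Then Σ (y_i + y_{i+1})·c_i = 122, so ȳ = 122 / (6·(-7)) = -61/21.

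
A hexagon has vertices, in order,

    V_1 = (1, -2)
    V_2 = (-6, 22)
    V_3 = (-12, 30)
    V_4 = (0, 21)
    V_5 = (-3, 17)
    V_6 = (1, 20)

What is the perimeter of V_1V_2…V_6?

82

|V_1V_2| = √((-7)² + (24)²) = √625 = 25
|V_2V_3| = √((-6)² + (8)²) = √100 = 10
|V_3V_4| = √((12)² + (-9)²) = √225 = 15
|V_4V_5| = √((-3)² + (-4)²) = √25 = 5
|V_5V_6| = √((4)² + (3)²) = √25 = 5
|V_6V_1| = √((0)² + (-22)²) = √484 = 22
Perimeter = 25 + 10 + 15 + 5 + 5 + 22 = 82.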